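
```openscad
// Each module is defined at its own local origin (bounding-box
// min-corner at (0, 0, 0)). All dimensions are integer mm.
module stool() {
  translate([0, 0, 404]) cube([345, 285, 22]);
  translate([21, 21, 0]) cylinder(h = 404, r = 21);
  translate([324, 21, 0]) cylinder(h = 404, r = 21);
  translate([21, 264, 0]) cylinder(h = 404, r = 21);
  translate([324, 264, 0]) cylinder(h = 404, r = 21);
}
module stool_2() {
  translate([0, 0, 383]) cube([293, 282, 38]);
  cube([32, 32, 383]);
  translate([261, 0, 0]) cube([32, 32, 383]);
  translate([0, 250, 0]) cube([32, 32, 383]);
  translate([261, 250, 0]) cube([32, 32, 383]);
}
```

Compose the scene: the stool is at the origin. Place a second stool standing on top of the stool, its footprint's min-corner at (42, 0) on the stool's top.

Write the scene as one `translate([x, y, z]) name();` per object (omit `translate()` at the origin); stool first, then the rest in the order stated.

stool();
translate([42, 0, 426]) stool_2();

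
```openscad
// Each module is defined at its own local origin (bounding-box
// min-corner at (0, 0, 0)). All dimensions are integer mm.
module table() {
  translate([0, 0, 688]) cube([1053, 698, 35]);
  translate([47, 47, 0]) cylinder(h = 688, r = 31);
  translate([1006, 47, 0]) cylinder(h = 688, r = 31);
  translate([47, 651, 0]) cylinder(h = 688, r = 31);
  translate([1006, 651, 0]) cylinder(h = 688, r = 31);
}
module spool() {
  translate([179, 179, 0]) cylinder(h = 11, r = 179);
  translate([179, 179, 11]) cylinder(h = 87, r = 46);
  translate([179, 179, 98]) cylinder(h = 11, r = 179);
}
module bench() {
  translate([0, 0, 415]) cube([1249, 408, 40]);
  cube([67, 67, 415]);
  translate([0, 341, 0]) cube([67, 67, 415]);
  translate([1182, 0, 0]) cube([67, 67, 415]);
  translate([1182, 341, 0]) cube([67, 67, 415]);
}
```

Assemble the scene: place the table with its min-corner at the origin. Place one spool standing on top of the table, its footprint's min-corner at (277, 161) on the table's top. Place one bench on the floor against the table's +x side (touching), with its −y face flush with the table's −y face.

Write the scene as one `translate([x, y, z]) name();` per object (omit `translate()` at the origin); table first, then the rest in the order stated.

table();
translate([277, 161, 723]) spool();
translate([1053, 0, 0]) bench();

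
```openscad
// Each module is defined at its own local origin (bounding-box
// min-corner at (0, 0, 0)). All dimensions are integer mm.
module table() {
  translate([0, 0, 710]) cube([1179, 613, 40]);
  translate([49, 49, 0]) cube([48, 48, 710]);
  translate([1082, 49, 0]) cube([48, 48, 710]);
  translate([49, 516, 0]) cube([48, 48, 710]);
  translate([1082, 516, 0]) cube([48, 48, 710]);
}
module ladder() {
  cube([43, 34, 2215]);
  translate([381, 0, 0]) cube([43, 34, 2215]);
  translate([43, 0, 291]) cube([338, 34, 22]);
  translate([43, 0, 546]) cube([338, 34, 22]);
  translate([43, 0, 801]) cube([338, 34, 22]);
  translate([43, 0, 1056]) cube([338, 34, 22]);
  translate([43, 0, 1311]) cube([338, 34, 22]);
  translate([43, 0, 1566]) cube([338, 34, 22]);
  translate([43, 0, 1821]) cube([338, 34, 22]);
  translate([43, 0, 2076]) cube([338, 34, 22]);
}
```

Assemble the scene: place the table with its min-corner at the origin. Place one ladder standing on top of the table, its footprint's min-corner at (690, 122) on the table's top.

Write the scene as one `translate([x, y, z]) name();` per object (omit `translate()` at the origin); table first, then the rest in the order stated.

table();
translate([690, 122, 750]) ladder();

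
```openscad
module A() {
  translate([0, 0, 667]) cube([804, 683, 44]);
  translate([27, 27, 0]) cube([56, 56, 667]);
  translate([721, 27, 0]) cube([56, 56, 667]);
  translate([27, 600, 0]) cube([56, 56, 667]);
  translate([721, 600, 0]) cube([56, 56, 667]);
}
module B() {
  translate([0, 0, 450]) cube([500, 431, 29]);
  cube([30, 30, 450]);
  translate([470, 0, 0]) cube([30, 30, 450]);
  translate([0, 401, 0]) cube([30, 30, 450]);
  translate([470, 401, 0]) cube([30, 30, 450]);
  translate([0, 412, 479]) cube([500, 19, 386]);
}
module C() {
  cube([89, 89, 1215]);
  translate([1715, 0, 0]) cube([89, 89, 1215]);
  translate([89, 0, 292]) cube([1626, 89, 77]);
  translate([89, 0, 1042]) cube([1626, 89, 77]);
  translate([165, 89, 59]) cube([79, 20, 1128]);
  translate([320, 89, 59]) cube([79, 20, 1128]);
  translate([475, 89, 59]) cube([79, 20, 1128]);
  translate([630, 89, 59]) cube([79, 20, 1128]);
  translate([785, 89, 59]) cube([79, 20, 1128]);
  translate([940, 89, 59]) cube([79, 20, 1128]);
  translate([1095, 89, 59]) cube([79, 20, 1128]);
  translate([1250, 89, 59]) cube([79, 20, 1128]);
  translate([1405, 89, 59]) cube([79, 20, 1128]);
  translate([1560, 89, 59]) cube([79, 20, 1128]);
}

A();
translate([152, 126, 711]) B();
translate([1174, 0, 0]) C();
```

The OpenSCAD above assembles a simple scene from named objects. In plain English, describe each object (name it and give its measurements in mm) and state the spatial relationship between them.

A is a table with a 804×683 mm rectangular top, 44 mm thick, top surface at z = 711 mm, supported by four 56×56 mm square legs, each inset 27 mm from the nearest pair of top edges, running from the floor.

B is a chair: 500×431 mm seat, 29 mm thick, top at z = 479 mm, on four 30 mm square corner legs flush with the seat edges. A 19 mm thick backrest slab spans the full seat width, extending 386 mm above the seat top, its back face flush with the seat's +y edge.

C is a fence section. Two 89×89 mm posts, 1215 mm tall, stand on the floor with a clear span of 1626 mm between their inner faces. Two horizontal rails of 89×77 mm section span the gap between the posts with their undersides at z = 292 mm and z = 1042 mm, flush with the posts' −y face. 10 pickets, each 79 mm wide, 20 mm thick and 1128 mm tall, are fixed to the +y face of the rails with their bottoms at z = 59 mm, evenly spaced across the span with equal gaps (rounded down to the nearest mm) at the −x end and between each pair — any rounding remainder accumulates at the +x end.

The chair is on top of the table, centred. The fence section is on the floor beside the table on its +x side.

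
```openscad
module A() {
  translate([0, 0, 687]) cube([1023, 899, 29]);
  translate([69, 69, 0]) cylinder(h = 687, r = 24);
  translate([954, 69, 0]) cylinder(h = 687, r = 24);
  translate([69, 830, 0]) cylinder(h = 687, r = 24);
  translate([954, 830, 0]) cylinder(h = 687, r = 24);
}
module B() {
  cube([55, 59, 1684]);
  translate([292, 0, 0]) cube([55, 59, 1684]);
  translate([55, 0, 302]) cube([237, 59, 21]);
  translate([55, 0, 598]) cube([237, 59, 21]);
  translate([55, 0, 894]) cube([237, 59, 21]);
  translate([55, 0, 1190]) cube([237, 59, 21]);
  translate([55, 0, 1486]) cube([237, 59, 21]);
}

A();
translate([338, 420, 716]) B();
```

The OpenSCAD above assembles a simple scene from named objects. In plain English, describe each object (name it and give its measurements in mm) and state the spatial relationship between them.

A is a table: top 1023 mm (x) × 899 mm (y), 29 mm thick, upper face at z = 716 mm, on four round legs of 48 mm diameter, each leg's bounding box inset 45 mm from the nearest pair of top edges, running from z = 0 to the bottom of the top.

B is a wooden ladder with two side rails of 55×59 mm section and 1684 mm height, set 347 mm apart overall. Between them run 5 rectangular rungs (59 mm deep, 21 mm thick), front faces flush with the rails' −y face. The bottom of the first rung is 302 mm above the floor and each subsequent rung is 296 mm higher than the one below.

The ladder is on top of the table, centred.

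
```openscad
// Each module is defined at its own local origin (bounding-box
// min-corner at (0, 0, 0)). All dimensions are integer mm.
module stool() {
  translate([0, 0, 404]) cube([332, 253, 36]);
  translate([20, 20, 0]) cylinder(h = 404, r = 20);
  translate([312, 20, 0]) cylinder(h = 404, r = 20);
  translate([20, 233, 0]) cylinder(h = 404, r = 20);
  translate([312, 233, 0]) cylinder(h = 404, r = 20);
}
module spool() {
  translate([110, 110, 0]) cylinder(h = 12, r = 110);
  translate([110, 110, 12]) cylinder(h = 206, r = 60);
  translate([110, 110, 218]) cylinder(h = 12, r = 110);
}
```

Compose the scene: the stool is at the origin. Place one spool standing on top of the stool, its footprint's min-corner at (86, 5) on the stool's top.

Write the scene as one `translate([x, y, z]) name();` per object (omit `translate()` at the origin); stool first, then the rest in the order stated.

stool();
translate([86, 5, 440]) spool();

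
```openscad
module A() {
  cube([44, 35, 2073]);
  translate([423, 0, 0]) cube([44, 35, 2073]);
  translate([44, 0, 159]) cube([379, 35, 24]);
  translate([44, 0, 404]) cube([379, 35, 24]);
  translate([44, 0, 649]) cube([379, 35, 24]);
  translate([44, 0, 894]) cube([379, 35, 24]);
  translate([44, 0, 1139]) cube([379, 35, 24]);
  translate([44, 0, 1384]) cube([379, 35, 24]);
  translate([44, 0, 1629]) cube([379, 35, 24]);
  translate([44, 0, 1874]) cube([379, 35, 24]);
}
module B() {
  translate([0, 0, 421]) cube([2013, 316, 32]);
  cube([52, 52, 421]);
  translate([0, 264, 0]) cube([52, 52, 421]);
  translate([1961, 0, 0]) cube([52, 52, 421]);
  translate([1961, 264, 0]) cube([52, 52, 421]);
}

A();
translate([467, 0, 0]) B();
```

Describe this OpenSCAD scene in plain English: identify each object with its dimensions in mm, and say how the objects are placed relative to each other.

A is a straight ladder. Two 44×35 mm vertical rails, 2073 mm tall, stand 467 mm apart (outside-to-outside) with their front faces coplanar on the −y side. 8 rungs, each 35 mm deep and 24 mm tall, span between the inner faces of the rails, front faces flush with the rails. The lowest rung's underside is at z = 159 mm and rungs are spaced 245 mm apart (underside to underside).

B is a long wooden bench with a 2013 mm (x) × 316 mm (y) seat, 32 mm thick, its top surface 453 mm above the floor. Four 52 mm square legs at the seat corners, flush with the edges, run from z = 0 to the seat underside.

The bench is against the ladder's +x side, with their −y faces flush.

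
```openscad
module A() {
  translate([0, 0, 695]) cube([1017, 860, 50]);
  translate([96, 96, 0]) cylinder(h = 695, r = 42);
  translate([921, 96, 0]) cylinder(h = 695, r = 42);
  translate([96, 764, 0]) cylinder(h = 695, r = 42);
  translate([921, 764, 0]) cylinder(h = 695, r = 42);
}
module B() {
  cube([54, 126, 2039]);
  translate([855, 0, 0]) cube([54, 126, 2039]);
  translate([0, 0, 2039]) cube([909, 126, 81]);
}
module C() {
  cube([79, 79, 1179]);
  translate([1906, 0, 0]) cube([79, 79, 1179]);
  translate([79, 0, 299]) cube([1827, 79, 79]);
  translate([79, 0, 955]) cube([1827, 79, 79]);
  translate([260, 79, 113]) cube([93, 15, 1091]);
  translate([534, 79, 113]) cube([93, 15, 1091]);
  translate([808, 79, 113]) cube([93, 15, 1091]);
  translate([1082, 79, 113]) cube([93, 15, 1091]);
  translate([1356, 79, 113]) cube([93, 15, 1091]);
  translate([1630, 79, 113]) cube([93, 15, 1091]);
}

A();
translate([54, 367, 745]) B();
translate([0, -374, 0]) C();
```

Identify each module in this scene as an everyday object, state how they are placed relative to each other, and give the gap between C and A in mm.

A is a table. B is a door frame. C is a fence section. The door frame is on top of the table, centred. The fence section is on the floor beside the table on its −y side. The gap between the fence section and the table is 280 mm.

The fence section's nearest face is 280 mm from the table's −y face.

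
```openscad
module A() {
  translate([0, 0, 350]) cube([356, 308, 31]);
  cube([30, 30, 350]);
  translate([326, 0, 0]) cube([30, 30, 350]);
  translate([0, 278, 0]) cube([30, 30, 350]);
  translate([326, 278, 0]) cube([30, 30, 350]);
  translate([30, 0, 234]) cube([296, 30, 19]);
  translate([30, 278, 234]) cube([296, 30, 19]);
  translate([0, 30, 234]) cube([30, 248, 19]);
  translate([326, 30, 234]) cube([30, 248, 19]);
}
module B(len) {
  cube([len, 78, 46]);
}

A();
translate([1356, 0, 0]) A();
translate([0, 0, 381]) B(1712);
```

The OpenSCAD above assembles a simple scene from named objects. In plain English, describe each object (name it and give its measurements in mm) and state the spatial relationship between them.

A is a four-legged stool. The seat is 356×308 mm, 31 mm thick, top at z = 381 mm. It stands on four square legs, each 30×30 mm in cross-section, from z = 0 to the seat underside, each flush with a corner of the seat. Four stretchers, 30 mm wide and 19 mm tall, connect adjacent legs with their undersides at z = 234 mm, each running between the inner faces of the legs it joins and aligned with the legs' outer faces on the other axis.

B is a rectangular beam 1712 mm long (x), 78 mm deep (y), 46 mm thick (z).

The beam spans the tops of two stools placed 1000 mm apart, resting at z = 381 mm.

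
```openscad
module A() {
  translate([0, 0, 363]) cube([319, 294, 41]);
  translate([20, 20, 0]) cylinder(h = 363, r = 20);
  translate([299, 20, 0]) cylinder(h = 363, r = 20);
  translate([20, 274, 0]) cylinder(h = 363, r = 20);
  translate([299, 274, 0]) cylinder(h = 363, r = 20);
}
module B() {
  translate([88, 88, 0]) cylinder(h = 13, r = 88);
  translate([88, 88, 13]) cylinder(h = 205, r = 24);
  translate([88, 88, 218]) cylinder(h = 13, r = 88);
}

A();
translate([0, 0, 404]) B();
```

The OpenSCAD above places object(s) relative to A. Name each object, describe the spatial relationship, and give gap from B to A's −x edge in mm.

The spool's min-x is at 0; the stool's min-x is 0; gap = 0 mm.

A is a stool. B is a spool. The spool is on top of the stool. The gap from the spool to the stool's −x edge is 0 mm.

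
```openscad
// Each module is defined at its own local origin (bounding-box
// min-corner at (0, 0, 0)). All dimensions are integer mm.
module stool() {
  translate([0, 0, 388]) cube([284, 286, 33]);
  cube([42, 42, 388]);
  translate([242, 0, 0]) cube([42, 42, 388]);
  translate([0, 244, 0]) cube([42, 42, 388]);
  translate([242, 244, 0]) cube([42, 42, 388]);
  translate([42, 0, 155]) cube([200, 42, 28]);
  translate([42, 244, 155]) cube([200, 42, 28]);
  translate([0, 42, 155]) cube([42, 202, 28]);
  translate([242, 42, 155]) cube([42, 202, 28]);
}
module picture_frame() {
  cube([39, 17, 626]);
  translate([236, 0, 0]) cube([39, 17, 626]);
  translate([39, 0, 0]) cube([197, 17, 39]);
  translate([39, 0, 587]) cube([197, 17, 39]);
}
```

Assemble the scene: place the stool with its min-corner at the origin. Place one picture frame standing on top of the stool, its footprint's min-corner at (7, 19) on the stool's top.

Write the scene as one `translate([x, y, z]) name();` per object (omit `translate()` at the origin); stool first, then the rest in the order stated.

stool();
translate([7, 19, 421]) picture_frame();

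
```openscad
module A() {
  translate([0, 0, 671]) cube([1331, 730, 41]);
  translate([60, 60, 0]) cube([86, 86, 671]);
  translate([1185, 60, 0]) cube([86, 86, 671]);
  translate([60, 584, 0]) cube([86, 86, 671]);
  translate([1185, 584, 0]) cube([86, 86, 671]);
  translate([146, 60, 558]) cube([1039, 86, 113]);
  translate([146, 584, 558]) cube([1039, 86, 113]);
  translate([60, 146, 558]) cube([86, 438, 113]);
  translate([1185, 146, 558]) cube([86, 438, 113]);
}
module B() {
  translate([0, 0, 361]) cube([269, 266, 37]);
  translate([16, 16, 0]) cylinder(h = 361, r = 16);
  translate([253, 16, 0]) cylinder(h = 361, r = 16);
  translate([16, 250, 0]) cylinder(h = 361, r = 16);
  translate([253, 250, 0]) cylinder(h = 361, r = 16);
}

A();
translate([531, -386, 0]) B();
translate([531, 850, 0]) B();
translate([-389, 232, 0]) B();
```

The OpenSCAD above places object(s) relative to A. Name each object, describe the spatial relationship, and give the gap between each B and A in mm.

A is a table. B is a stool. Three stools sit around the table at the −y, +y, −x sides. The gap between each stool and the table is 120 mm.

Each stool's nearest face is 120 mm from the table's bounding box.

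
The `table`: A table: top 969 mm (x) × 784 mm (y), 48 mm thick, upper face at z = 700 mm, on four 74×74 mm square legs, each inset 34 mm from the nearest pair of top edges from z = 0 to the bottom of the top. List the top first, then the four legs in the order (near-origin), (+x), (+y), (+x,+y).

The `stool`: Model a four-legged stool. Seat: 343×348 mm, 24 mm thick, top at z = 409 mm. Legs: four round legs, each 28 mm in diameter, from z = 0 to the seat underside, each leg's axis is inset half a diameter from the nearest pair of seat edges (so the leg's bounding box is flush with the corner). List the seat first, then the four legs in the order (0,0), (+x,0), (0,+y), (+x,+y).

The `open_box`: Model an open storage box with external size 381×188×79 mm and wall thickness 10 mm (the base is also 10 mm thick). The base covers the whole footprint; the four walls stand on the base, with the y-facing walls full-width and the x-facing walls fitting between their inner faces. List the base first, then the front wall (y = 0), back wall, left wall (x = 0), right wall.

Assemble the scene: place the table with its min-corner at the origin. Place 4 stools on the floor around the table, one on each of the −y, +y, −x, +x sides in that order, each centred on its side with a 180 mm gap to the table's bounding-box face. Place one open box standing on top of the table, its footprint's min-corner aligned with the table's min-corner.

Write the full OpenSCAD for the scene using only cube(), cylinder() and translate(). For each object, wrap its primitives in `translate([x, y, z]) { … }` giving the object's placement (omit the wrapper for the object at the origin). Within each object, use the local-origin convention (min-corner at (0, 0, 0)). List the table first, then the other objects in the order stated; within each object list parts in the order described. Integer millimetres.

translate([0, 0, 652]) cube([969, 784, 48]);
translate([34, 34, 0]) cube([74, 74, 652]);
translate([861, 34, 0]) cube([74, 74, 652]);
translate([34, 676, 0]) cube([74, 74, 652]);
translate([861, 676, 0]) cube([74, 74, 652]);
translate([313, -528, 0]) {
  translate([0, 0, 385]) cube([343, 348, 24]);
  translate([14, 14, 0]) cylinder(h = 385, r = 14);
  translate([329, 14, 0]) cylinder(h = 385, r = 14);
  translate([14, 334, 0]) cylinder(h = 385, r = 14);
  translate([329, 334, 0]) cylinder(h = 385, r = 14);
}
translate([313, 964, 0]) {
  translate([0, 0, 385]) cube([343, 348, 24]);
  translate([14, 14, 0]) cylinder(h = 385, r = 14);
  translate([329, 14, 0]) cylinder(h = 385, r = 14);
  translate([14, 334, 0]) cylinder(h = 385, r = 14);
  translate([329, 334, 0]) cylinder(h = 385, r = 14);
}
translate([-523, 218, 0]) {
  translate([0, 0, 385]) cube([343, 348, 24]);
  translate([14, 14, 0]) cylinder(h = 385, r = 14);
  translate([329, 14, 0]) cylinder(h = 385, r = 14);
  translate([14, 334, 0]) cylinder(h = 385, r = 14);
  translate([329, 334, 0]) cylinder(h = 385, r = 14);
}
translate([1149, 218, 0]) {
  translate([0, 0, 385]) cube([343, 348, 24]);
  translate([14, 14, 0]) cylinder(h = 385, r = 14);
  translate([329, 14, 0]) cylinder(h = 385, r = 14);
  translate([14, 334, 0]) cylinder(h = 385, r = 14);
  translate([329, 334, 0]) cylinder(h = 385, r = 14);
}
translate([0, 0, 700]) {
  cube([381, 188, 10]);
  translate([0, 0, 10]) cube([381, 10, 69]);
  translate([0, 178, 10]) cube([381, 10, 69]);
  translate([0, 10, 10]) cube([10, 168, 69]);
  translate([371, 10, 10]) cube([10, 168, 69]);
}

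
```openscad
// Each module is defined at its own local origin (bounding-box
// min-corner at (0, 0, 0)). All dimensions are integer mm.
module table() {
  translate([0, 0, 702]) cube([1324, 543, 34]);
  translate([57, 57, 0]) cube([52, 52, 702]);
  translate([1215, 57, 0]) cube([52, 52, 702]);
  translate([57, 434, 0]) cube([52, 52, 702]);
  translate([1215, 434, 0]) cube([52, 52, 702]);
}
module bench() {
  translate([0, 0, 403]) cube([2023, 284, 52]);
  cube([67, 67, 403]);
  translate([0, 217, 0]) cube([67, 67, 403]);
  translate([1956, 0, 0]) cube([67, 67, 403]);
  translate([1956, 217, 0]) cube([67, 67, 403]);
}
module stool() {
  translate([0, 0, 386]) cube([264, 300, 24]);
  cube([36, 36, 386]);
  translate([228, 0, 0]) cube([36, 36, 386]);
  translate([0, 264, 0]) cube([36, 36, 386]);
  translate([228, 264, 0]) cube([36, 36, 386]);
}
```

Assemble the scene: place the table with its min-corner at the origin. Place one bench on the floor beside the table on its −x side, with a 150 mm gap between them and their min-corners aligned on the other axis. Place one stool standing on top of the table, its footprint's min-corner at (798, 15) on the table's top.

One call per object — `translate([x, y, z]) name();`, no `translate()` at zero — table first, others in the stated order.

table();
translate([-2173, 0, 0]) bench();
translate([798, 15, 736]) stool();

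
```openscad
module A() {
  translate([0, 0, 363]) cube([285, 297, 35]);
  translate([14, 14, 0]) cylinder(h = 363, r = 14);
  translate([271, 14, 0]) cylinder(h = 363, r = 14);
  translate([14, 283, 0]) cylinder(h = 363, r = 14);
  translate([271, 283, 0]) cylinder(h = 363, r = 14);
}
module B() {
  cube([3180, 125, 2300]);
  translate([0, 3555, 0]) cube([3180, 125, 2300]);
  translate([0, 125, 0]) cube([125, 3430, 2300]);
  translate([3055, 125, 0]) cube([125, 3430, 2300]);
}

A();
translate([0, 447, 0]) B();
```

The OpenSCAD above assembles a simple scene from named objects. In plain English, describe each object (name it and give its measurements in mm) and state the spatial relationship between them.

A is a four-legged stool. The seat is 285×297 mm, 35 mm thick, top at z = 398 mm. It stands on four round legs, each 28 mm in diameter, from z = 0 to the seat underside, each leg's axis is inset half a diameter from the nearest pair of seat edges (so the leg's bounding box is flush with the corner).

B is the wall frame of a small rectangular building: four walls, each 2300 mm tall and 125 mm thick, enclosing a footprint 3180 mm (x) by 3680 mm (y) outside-to-outside, with no floor or roof. The front and back walls (the −y and +y sides) span the full width; the two side walls fit between them.

The house frame is on the floor beside the stool on its +y side.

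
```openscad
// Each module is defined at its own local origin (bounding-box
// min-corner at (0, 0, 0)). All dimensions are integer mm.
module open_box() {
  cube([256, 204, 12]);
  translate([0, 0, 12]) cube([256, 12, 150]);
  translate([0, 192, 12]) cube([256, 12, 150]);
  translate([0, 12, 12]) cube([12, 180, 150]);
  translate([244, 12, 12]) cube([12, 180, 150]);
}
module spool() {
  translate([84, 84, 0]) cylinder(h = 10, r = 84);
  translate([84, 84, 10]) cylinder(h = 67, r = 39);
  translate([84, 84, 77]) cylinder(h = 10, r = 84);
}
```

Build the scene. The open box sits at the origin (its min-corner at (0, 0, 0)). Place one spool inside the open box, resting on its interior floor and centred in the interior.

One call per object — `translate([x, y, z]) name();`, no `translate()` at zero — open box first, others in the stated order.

open_box();
translate([44, 18, 12]) spool();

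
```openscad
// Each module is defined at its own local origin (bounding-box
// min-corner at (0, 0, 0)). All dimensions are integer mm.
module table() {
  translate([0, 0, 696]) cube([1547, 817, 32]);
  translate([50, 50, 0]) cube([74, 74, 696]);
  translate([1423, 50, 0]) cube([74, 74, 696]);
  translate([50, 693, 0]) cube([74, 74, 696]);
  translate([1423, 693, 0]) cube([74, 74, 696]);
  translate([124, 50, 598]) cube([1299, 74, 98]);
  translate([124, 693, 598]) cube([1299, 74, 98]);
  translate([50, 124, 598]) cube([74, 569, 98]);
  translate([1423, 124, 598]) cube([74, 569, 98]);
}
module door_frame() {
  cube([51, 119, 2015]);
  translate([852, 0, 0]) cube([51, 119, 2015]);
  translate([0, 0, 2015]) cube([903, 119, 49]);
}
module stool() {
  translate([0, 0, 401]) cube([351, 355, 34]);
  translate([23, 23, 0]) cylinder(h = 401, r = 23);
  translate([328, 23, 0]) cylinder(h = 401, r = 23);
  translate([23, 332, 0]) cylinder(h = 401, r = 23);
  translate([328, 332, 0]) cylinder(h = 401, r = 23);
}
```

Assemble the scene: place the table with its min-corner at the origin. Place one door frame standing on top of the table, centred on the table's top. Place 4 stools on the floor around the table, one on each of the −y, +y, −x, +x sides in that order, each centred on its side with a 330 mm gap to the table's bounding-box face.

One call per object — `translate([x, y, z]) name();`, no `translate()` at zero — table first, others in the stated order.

table();
translate([322, 349, 728]) door_frame();
translate([598, -685, 0]) stool();
translate([598, 1147, 0]) stool();
translate([-681, 231, 0]) stool();
translate([1877, 231, 0]) stool();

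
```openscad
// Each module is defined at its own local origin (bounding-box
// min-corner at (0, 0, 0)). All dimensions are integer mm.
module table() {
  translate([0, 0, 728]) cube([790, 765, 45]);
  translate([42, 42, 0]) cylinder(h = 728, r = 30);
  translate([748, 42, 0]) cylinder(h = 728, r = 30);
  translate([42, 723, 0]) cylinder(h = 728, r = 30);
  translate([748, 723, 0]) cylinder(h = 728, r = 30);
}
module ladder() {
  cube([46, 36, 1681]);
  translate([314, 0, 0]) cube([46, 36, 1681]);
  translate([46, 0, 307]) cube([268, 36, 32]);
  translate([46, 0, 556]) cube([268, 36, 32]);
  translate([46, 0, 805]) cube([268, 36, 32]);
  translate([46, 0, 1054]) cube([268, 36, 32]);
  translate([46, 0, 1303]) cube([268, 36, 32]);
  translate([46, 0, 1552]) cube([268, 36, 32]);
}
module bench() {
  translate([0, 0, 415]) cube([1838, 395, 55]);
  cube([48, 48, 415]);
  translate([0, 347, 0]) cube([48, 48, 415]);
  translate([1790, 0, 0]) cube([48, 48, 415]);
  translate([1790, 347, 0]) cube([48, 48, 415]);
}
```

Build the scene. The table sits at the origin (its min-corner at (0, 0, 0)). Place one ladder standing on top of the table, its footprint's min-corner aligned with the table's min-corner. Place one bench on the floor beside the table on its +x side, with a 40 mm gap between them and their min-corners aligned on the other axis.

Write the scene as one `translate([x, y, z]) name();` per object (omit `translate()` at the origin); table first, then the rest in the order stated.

table();
translate([0, 0, 773]) ladder();
translate([830, 0, 0]) bench();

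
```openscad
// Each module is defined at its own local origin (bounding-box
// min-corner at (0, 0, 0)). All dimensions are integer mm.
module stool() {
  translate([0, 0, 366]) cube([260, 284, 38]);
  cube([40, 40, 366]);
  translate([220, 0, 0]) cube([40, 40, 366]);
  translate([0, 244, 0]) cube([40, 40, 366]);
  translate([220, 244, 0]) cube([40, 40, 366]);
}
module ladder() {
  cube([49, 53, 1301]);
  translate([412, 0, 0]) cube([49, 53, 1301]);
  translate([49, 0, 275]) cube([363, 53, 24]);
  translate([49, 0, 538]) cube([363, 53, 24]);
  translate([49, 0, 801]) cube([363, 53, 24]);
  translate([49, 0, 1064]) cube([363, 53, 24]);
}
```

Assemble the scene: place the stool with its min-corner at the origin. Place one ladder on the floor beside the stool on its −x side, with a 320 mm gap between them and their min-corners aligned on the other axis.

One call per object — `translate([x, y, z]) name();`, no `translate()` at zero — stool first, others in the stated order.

stool();
translate([-781, 0, 0]) ladder();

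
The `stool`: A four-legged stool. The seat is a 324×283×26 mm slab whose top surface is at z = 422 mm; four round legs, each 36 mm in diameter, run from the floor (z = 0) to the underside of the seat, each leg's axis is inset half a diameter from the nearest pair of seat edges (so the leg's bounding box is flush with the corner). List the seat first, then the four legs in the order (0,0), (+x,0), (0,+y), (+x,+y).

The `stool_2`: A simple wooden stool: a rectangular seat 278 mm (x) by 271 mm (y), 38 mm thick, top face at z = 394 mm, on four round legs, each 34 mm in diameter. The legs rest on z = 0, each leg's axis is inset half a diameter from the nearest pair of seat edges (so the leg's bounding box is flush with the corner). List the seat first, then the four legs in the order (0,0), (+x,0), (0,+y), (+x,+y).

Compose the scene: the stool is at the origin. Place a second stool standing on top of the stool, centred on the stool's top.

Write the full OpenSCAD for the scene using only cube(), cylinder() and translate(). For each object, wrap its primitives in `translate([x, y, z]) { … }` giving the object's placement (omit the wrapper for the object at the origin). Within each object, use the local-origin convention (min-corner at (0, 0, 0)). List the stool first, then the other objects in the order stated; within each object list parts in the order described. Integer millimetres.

translate([0, 0, 396]) cube([324, 283, 26]);
translate([18, 18, 0]) cylinder(h = 396, r = 18);
translate([306, 18, 0]) cylinder(h = 396, r = 18);
translate([18, 265, 0]) cylinder(h = 396, r = 18);
translate([306, 265, 0]) cylinder(h = 396, r = 18);
translate([23, 6, 422]) {
  translate([0, 0, 356]) cube([278, 271, 38]);
  translate([17, 17, 0]) cylinder(h = 356, r = 17);
  translate([261, 17, 0]) cylinder(h = 356, r = 17);
  translate([17, 254, 0]) cylinder(h = 356, r = 17);
  translate([261, 254, 0]) cylinder(h = 356, r = 17);
}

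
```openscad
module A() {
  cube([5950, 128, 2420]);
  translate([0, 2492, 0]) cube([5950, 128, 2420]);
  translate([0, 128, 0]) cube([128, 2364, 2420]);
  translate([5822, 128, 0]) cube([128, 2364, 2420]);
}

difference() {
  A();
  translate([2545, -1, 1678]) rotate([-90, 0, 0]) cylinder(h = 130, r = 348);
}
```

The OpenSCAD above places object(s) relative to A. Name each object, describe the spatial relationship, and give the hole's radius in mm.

The subtracted cylinder has r = 348 mm.

A is a house frame. The house frame has a circular hole through its front wall. The hole's radius is 348 mm.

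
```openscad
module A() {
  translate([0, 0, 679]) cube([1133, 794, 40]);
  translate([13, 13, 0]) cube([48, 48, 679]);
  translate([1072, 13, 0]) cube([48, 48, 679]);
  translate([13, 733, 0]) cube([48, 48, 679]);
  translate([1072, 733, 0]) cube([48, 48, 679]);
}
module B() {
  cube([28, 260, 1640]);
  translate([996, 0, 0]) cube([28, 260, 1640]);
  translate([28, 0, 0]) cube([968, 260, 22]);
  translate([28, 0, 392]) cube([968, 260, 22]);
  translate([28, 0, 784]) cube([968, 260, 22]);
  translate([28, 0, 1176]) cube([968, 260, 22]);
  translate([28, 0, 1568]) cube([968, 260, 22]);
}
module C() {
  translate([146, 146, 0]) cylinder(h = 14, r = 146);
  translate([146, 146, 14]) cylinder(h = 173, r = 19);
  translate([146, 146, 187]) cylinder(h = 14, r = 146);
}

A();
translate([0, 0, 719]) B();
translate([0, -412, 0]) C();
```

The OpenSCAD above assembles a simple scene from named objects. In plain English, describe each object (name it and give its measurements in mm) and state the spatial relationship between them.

A is a table with a 1133×794 mm rectangular top, 40 mm thick, top surface at z = 719 mm, supported by four 48×48 mm square legs, each inset 13 mm from the nearest pair of top edges, running from the floor.

B is an open bookshelf. Two side panels, each 28 mm thick, 260 mm deep and 1640 mm tall, stand 1024 mm apart (outside-to-outside). Between them sit 5 shelves, each 22 mm thick and 260 mm deep, spanning the full gap between the sides. The bottom shelf rests on the floor (its underside at z = 0) and the clear gap between one shelf's top and the next shelf's underside is 370 mm.

C is a spool: two coaxial disc flanges of radius 146 mm and thickness 14 mm, joined by a core cylinder of radius 19 mm and height 173 mm. The lower flange rests on z = 0 and the three cylinders share a vertical axis.

The bookshelf is on top of the table. The spool is on the floor beside the table on its −y side.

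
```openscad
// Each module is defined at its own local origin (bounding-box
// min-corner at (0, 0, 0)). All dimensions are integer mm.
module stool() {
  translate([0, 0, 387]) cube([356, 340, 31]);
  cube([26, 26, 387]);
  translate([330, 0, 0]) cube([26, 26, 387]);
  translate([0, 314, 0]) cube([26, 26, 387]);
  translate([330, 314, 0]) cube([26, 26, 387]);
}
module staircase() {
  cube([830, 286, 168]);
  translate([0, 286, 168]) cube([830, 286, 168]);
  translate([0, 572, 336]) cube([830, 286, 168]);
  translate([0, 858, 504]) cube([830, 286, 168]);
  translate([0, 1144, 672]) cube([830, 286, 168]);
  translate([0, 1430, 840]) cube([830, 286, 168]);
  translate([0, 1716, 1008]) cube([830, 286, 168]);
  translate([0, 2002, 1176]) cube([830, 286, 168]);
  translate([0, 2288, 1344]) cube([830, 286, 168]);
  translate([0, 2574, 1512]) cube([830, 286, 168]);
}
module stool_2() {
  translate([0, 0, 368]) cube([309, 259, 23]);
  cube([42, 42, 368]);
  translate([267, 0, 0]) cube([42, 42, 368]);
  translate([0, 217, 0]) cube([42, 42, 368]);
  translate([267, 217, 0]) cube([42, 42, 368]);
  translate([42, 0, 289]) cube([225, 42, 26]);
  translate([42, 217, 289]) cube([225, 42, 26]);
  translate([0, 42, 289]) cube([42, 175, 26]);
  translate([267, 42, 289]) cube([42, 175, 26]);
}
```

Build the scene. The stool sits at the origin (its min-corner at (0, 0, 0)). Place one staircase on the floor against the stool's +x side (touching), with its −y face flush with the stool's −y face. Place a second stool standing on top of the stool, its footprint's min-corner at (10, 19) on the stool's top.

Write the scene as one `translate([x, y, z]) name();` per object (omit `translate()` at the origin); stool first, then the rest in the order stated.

stool();
translate([356, 0, 0]) staircase();
translate([10, 19, 418]) stool_2();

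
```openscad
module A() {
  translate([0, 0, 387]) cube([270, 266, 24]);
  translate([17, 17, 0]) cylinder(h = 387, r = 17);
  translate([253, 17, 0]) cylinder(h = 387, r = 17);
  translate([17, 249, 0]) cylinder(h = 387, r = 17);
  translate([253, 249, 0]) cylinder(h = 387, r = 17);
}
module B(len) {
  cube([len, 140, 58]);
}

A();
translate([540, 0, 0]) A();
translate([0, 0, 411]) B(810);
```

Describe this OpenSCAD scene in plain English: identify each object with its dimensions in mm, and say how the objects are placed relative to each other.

A is a four-legged stool. The seat is a 270×266×24 mm slab whose top surface is at z = 411 mm; four round legs, each 34 mm in diameter, run from the floor (z = 0) to the underside of the seat, each leg's axis is inset half a diameter from the nearest pair of seat edges (so the leg's bounding box is flush with the corner).

B is a rectangular beam 810 mm long (x), 140 mm deep (y), 58 mm thick (z).

The beam spans the tops of two stools placed 270 mm apart, resting at z = 411 mm.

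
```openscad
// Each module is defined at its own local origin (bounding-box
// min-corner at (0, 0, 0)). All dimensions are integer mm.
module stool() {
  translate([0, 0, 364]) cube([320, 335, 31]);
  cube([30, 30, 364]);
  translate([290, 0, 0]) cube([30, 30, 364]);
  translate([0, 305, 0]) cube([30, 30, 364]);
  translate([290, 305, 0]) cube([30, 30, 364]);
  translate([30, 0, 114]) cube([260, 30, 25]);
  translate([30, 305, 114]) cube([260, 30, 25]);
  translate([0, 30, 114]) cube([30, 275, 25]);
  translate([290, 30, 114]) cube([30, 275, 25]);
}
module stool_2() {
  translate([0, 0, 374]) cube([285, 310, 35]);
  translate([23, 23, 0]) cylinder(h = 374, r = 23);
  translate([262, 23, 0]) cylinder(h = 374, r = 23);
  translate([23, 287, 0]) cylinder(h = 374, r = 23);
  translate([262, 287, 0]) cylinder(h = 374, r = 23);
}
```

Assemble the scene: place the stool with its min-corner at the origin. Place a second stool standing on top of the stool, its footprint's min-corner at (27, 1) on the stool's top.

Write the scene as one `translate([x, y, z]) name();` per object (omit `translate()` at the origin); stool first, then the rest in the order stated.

stool();
translate([27, 1, 395]) stool_2();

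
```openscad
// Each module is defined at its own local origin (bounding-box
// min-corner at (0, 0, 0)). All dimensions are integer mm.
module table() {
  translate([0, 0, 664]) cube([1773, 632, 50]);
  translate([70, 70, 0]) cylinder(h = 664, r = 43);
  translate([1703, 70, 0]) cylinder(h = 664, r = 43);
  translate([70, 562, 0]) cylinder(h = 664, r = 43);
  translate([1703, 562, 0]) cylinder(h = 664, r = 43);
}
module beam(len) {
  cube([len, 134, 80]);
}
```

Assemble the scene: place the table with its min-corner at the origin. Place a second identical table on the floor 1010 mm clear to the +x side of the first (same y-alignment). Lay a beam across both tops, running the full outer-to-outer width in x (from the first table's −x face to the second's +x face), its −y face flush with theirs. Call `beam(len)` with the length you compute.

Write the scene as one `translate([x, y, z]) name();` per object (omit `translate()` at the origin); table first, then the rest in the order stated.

table();
translate([2783, 0, 0]) table();
translate([0, 0, 714]) beam(4556);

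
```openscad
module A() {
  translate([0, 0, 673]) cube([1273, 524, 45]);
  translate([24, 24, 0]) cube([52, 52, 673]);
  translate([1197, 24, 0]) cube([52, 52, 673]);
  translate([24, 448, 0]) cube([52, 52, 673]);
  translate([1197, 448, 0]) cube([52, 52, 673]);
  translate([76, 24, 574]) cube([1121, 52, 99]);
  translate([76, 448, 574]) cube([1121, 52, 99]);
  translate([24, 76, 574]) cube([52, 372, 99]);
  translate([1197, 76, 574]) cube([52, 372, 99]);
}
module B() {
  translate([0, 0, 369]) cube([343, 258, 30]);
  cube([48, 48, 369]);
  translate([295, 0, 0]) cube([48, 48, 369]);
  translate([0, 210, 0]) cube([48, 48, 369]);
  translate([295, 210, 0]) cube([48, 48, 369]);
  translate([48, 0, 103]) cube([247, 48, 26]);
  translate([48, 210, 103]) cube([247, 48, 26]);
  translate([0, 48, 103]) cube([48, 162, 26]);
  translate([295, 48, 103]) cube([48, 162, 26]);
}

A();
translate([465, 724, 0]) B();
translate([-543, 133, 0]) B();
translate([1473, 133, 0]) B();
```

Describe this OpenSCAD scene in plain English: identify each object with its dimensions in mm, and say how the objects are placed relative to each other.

A is a table: top 1273 mm (x) × 524 mm (y), 45 mm thick, upper face at z = 718 mm, on four 52×52 mm square legs, each inset 24 mm from the nearest pair of top edges, running from z = 0 to the bottom of the top. Four apron rails, 52 mm thick and 99 mm tall, run between adjacent legs with their top edges flush with the underside of the top and their outer faces flush with the legs' outer faces.

B is a four-legged stool. The seat is 343×258 mm, 30 mm thick, top at z = 399 mm. It stands on four square legs, each 48×48 mm in cross-section, from z = 0 to the seat underside, each flush with a corner of the seat. Four stretchers, 48 mm wide and 26 mm tall, connect adjacent legs with their undersides at z = 103 mm, each running between the inner faces of the legs it joins and aligned with the legs' outer faces on the other axis.

Three stools sit around the table at the +y, −x, +x sides.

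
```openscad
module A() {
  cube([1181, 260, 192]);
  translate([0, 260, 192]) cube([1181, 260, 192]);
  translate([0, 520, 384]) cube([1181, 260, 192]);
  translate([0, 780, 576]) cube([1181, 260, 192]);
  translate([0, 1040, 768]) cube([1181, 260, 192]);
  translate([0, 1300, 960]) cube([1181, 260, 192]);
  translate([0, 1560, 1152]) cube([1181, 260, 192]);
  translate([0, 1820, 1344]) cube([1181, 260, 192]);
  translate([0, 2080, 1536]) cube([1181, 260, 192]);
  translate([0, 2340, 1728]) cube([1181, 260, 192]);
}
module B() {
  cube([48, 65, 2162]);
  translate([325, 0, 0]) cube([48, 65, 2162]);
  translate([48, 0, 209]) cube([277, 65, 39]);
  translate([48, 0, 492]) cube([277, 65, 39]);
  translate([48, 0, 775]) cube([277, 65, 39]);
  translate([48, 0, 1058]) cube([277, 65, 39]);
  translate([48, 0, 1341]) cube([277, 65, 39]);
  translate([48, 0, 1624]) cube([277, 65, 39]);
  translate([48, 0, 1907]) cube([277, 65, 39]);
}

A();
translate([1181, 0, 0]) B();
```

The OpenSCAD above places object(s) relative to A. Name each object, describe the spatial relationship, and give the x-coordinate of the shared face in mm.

A is a staircase. B is a ladder. The ladder is against the staircase's +x side, with their −y faces flush. The x-coordinate of the shared face is 1181 mm.

The staircase's +x face and the ladder's −x face are both at x = 1181 mm.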